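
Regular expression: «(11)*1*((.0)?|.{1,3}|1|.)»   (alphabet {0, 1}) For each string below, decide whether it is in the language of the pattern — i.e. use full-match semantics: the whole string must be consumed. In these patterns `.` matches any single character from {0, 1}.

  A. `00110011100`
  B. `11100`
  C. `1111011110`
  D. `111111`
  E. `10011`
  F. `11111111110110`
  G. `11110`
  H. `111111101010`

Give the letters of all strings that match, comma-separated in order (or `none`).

B, D, G

A → no match
B → match
C → no match
D → match
E → no match
F → no match
G → match
H → no match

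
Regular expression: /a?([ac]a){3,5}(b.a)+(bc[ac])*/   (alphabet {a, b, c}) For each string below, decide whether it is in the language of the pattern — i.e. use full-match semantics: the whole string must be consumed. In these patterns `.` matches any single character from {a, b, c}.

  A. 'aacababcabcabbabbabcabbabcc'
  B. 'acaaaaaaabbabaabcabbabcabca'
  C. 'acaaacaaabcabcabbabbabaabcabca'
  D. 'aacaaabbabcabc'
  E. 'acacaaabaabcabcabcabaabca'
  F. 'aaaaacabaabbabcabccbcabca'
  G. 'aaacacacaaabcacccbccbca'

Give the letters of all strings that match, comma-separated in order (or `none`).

A → no match
B → match
C → match
D → no match
E → match
F → match
G → no match

B, C, E, F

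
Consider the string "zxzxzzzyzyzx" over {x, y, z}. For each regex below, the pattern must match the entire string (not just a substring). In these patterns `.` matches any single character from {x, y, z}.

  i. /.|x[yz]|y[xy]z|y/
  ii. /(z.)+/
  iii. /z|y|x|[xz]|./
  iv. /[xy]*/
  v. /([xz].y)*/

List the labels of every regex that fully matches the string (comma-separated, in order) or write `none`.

i → no match
ii → match
iii → no match
iv → no match
v → no match

ii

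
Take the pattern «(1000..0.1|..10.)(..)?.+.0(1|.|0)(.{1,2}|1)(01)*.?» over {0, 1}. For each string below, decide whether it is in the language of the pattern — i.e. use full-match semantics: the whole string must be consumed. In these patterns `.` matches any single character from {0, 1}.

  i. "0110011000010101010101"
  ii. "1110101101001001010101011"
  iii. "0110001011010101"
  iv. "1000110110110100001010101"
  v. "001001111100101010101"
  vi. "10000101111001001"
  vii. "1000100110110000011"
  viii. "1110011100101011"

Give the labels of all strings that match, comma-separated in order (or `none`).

i, ii, iii, iv, v, vi, vii, viii

i → match
ii → match
iii → match
iv → match
v → match
vi → match
vii → match
viii → match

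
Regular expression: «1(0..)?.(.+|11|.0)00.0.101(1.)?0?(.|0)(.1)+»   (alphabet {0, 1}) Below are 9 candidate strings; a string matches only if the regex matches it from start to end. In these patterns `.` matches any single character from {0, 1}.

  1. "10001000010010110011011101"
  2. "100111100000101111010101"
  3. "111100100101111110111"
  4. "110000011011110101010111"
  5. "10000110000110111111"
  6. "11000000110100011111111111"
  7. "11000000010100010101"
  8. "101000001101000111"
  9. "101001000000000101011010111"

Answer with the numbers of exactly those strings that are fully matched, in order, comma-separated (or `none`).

1 → match
2 → match
3 → match
4 → match
5 → match
6 → match
7 → match
8 → match
9 → match

1, 2, 3, 4, 5, 6, 7, 8, 9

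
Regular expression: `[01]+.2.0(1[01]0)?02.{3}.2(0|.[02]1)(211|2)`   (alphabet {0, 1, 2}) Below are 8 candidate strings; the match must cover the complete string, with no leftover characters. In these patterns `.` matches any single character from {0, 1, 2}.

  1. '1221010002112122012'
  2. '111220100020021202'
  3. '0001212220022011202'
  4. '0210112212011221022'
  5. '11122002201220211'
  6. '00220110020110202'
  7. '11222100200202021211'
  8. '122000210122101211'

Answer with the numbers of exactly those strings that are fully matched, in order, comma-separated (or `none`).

1 → match
2 → match
3 → no match
4 → no match
5 → match
6 → match
7 → no match
8 → match

1, 2, 5, 6, 8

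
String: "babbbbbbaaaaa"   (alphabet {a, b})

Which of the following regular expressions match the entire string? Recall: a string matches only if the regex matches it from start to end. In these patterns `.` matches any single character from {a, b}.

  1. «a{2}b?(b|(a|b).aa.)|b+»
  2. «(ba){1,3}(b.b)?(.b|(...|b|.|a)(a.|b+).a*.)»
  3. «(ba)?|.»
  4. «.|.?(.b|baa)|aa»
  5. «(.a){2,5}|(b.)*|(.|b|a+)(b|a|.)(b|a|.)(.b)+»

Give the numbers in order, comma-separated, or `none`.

1 → no match
2 → match
3 → no match
4 → no match
5 → no match

2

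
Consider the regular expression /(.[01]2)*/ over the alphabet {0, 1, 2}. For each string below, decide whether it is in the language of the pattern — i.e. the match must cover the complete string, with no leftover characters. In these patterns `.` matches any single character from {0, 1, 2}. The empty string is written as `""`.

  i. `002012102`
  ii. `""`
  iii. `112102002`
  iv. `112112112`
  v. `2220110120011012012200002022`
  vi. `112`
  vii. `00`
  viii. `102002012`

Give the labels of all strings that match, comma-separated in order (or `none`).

i, ii, iii, iv, vi, viii

i → match
ii → match
iii → match
iv → match
v → no match
vi → match
vii → no match
viii → match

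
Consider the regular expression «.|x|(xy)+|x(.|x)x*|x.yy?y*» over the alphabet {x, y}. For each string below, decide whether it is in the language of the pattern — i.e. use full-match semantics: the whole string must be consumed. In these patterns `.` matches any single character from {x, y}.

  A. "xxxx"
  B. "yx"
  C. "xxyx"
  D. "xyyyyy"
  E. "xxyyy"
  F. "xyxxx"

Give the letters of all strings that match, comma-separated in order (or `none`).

A → match
B → no match
C → no match
D → match
E → match
F → match

A, D, E, F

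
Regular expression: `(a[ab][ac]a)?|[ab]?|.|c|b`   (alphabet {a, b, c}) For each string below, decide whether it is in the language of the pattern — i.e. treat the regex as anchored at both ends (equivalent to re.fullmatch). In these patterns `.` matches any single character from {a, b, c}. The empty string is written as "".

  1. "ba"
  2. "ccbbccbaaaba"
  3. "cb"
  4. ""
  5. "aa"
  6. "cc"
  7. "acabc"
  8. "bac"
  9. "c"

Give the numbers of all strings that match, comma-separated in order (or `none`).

4, 9

1 → no match
2 → no match
3 → no match
4 → match
5 → no match
6 → no match
7 → no match
8 → no match
9 → match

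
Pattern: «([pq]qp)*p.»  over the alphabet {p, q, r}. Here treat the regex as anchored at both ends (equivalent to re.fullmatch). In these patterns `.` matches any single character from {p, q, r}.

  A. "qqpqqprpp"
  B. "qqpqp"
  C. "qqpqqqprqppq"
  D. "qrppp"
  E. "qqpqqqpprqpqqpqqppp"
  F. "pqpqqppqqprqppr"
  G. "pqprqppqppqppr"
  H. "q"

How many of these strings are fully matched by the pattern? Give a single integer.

0

A → no match
B → no match
C → no match
D → no match
E → no match
F → no match
G → no match
H → no match
Total matched: 0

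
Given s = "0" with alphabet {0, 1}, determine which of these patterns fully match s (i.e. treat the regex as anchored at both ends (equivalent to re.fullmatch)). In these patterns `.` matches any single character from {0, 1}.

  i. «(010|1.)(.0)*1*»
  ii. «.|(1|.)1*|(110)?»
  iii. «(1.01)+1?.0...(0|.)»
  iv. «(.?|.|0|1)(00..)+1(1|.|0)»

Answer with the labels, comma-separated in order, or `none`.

ii

i → no match
ii → match
iii → no match — must start with "1"
iv → no match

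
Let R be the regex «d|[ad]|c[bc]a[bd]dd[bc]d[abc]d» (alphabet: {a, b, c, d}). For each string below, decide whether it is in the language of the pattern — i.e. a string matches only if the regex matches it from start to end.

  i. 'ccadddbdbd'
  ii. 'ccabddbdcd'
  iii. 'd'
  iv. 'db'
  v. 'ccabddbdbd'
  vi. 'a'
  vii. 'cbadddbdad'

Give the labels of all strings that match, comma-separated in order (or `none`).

i, ii, iii, v, vi, vii

i → match
ii → match
iii → match
iv → no match
v → match
vi → match
vii → match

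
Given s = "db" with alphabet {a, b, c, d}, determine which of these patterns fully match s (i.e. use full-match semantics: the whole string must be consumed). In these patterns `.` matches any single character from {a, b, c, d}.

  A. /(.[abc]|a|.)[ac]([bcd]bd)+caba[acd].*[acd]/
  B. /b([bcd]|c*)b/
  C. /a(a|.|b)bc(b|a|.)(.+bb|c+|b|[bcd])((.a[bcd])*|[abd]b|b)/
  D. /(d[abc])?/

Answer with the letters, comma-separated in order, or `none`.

D

A → no match
B → no match — must start with "b"
C → no match — must start with "a"
D → match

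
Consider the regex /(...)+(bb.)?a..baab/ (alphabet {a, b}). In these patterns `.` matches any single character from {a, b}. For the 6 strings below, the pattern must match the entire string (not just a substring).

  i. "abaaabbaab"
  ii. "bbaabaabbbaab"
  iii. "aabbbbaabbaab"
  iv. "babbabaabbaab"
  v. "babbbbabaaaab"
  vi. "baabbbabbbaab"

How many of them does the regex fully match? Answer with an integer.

i → match
ii → match
iii → match
iv → match
v → no match — must end with "baab"
vi → match
Total matched: 5

5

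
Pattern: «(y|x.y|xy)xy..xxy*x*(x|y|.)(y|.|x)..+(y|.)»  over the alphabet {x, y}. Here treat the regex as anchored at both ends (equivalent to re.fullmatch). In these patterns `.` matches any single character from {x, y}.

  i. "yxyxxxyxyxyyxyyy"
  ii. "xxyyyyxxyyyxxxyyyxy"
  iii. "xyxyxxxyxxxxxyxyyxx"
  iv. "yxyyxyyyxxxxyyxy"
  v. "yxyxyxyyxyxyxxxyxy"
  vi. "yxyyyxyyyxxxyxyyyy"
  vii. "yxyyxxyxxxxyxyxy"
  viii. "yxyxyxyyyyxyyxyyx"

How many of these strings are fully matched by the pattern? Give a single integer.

0

i → no match
ii → no match
iii → no match
iv → no match
v → no match
vi → no match
vii → no match
viii → no match
Total matched: 0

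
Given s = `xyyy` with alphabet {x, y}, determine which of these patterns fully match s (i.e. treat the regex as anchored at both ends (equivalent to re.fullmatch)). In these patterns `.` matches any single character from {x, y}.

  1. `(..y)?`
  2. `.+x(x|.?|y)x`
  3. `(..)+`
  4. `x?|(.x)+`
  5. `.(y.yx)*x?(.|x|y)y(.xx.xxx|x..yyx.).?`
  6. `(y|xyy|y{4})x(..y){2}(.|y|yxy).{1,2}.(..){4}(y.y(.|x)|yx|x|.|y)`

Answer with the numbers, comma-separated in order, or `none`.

1 → no match
2 → no match — must end with `x`
3 → match
4 → no match
5 → no match
6 → no match

3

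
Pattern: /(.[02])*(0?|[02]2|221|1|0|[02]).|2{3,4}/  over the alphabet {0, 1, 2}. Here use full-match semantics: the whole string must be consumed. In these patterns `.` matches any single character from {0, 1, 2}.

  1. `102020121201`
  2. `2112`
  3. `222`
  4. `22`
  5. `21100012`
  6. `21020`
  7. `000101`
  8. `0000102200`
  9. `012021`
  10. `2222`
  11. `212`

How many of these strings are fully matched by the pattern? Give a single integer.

5

1 → match
2 → no match
3 → match
4 → match
5 → no match
6 → no match
7 → no match
8 → match
9 → no match
10 → match
11 → no match
Total matched: 5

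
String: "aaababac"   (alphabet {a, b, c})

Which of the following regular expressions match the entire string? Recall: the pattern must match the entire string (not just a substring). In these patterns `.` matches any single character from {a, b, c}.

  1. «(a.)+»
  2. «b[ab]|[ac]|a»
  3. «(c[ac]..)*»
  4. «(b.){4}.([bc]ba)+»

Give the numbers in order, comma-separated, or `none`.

1 → match
2 → no match
3 → no match
4 → no match — must start with "b"

1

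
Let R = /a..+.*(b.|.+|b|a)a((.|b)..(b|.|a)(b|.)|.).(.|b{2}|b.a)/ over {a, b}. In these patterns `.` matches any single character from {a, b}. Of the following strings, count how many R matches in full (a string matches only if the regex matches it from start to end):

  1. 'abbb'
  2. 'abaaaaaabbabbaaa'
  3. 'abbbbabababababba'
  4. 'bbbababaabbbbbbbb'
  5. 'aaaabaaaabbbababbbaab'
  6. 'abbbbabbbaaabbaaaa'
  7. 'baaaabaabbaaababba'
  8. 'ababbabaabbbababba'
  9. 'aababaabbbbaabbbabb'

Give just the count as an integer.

1. 'abbb' → no match
2 → no match
3 → match
4 → no match — must start with 'a'
5 → no match
6 → match
7 → no match — must start with 'a'
8 → match
9 → match
Total matched: 4

4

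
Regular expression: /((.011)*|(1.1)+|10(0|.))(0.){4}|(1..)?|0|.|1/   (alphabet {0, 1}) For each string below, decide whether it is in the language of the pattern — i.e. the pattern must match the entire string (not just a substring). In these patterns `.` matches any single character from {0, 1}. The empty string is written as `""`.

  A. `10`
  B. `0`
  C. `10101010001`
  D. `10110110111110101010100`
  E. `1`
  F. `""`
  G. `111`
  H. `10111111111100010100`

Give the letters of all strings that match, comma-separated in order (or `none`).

A → no match
B → match
C → match
D → match
E → match
F → match
G → match
H → match

B, C, D, E, F, G, H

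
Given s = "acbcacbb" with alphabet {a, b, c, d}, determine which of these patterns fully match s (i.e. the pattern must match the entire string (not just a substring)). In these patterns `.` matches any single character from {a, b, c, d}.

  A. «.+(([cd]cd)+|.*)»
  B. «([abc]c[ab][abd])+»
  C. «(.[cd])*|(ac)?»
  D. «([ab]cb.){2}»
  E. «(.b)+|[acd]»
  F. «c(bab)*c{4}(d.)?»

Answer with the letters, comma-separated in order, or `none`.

A, D

A → match
B → no match
C → no match
D → match
E → no match
F → no match — must start with "c"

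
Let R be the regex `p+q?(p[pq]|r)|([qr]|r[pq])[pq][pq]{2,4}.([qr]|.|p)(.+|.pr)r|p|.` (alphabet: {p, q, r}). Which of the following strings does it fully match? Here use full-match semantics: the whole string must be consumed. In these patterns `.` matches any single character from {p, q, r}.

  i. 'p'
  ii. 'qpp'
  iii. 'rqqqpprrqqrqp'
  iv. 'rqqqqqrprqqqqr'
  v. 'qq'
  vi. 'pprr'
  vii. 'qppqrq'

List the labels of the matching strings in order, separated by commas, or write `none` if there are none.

i. 'p' → match
ii. 'qpp' → no match
iii → no match
iv → match
v. 'qq' → no match
vi. 'pprr' → no match
vii. 'qppqrq' → no match

i, iv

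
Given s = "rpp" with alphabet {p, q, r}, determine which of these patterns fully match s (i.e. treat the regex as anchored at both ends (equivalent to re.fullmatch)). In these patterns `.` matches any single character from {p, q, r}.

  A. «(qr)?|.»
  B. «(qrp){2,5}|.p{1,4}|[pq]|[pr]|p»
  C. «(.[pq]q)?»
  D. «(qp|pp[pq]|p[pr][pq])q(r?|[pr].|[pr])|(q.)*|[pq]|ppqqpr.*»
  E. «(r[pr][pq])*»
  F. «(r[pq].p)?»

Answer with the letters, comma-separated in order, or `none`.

B, E

A → no match
B → match
C → no match
D → no match
E → match
F → no match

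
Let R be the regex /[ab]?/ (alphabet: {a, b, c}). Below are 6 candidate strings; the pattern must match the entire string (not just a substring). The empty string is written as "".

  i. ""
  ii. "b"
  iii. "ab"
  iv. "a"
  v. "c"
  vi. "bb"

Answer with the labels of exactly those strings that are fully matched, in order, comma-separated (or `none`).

i → match
ii → match
iii → no match
iv → match
v → no match
vi → no match

i, ii, iv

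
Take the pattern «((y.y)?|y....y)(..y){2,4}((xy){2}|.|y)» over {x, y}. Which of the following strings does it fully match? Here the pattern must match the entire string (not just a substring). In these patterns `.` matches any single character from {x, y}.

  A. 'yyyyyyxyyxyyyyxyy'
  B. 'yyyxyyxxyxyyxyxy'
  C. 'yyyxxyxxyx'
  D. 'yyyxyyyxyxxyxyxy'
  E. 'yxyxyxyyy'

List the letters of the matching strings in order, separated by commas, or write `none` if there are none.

B, C, D

A → no match
B → match
C → match
D → match
E → no match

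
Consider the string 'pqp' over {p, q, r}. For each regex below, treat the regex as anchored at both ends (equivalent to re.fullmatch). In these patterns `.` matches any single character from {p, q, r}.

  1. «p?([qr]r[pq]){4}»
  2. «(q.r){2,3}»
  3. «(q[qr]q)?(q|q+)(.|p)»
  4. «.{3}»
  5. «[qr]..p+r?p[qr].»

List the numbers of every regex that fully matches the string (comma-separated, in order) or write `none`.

4

1 → no match
2 → no match — must start with 'q'
3 → no match
4 → match
5 → no match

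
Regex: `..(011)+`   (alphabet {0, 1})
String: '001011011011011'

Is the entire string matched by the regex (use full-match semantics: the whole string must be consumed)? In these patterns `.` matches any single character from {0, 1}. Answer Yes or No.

No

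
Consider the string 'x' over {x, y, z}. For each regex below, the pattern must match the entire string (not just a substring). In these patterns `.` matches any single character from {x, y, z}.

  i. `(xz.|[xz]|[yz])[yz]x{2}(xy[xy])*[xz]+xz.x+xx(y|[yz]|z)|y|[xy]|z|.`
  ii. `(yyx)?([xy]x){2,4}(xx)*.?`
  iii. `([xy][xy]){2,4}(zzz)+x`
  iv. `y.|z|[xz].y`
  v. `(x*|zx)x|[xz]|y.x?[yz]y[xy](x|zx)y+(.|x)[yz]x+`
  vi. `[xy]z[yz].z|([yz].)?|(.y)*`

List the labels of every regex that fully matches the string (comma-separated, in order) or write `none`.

i, v

i → match
ii → no match
iii → no match — must end with 'zzzx'
iv → no match
v → match
vi → no match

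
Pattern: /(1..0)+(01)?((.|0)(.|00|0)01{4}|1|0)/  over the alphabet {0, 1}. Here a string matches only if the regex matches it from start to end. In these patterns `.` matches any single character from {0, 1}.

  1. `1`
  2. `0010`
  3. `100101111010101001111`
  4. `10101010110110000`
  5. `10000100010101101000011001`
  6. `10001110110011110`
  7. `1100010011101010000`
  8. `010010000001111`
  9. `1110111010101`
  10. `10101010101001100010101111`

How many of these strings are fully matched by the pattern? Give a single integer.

1 → no match
2 → no match — must start with `1`
3 → no match
4 → no match
5 → no match
6 → no match
7 → no match
8 → no match — must start with `1`
9 → match
10 → no match
Total matched: 1

1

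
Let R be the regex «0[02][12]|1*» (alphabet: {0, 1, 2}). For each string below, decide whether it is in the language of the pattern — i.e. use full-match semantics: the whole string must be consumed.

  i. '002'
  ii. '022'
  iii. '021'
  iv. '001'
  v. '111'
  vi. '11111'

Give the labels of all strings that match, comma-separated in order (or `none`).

i → match
ii → match
iii → match
iv → match
v → match
vi → match

i, ii, iii, iv, v, vi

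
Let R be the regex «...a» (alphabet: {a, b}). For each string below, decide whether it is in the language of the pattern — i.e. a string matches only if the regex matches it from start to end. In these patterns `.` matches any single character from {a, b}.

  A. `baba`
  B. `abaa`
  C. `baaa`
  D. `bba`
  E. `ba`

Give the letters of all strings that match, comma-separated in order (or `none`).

A → match
B → match
C → match
D → no match
E → no match

A, B, C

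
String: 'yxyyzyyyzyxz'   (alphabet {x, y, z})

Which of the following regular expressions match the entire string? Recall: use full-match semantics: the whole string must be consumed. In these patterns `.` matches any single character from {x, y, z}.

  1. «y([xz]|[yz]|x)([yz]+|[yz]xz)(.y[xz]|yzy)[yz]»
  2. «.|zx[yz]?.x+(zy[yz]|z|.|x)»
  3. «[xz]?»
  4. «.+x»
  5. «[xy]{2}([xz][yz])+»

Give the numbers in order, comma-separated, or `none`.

1 → match
2 → no match
3 → no match
4 → no match — must end with 'x'
5 → no match

1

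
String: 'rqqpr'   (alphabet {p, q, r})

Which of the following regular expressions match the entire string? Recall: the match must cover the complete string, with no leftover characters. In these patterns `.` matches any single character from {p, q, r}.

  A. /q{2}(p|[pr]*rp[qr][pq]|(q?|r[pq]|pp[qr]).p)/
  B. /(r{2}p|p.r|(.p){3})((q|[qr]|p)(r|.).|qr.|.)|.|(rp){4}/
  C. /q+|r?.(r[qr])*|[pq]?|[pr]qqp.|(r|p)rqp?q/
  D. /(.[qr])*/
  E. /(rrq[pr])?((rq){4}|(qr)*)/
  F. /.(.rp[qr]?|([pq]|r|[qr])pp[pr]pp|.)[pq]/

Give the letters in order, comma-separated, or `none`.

A → no match — must start with 'q'
B → no match
C → match
D → no match
E → no match
F → no match

C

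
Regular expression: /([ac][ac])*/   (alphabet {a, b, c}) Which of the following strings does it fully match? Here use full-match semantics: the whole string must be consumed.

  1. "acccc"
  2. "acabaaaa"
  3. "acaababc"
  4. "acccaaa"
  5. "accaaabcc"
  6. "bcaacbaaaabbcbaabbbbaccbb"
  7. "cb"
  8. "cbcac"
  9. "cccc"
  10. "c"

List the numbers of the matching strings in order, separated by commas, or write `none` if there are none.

1 → no match
2 → no match
3 → no match
4 → no match
5 → no match
6 → no match
7 → no match
8 → no match
9 → match
10 → no match

9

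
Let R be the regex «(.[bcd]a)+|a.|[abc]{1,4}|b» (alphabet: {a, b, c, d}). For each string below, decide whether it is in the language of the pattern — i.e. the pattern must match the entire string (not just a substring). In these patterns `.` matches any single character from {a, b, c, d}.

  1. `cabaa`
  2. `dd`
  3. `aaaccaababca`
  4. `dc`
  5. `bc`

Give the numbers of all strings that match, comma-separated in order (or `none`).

1 → no match
2 → no match
3 → no match
4 → no match
5 → match

5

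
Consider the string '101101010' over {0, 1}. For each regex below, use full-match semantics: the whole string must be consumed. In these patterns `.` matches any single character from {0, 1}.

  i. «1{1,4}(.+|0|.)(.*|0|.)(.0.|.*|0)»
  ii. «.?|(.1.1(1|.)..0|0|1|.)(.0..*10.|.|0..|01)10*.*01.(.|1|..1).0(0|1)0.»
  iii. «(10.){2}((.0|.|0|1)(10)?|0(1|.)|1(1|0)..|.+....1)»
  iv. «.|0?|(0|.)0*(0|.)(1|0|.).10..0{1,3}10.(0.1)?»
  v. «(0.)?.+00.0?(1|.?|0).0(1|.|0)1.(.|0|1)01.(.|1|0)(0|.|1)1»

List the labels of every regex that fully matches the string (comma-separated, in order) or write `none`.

i, iii

i → match
ii → no match
iii → match
iv → no match
v → no match — must end with '1'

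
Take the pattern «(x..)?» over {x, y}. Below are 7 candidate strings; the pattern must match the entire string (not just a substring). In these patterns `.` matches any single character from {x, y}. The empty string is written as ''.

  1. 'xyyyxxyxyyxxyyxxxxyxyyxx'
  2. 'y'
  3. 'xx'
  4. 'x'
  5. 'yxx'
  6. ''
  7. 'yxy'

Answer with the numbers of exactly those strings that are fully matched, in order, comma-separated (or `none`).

1 → no match
2 → no match
3 → no match
4 → no match
5 → no match
6 → match
7 → no match

6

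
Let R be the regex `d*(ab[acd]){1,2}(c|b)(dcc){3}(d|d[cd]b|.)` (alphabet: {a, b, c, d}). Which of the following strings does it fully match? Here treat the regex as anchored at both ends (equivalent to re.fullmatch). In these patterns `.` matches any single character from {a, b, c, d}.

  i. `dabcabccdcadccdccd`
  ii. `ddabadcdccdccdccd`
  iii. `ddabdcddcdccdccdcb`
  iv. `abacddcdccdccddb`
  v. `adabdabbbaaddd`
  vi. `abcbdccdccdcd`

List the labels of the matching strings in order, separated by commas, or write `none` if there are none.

none

i → no match
ii → no match
iii → no match
iv → no match
v → no match
vi → no match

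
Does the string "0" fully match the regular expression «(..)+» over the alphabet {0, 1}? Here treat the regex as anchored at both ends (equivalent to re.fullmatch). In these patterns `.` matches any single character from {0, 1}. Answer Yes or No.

No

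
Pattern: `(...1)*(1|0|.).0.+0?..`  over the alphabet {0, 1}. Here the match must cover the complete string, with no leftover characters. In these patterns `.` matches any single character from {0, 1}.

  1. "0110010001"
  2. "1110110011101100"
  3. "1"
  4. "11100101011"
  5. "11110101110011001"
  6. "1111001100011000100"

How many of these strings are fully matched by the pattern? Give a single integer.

2

1 → no match
2 → no match
3 → no match
4 → no match
5 → match
6 → match
Total matched: 2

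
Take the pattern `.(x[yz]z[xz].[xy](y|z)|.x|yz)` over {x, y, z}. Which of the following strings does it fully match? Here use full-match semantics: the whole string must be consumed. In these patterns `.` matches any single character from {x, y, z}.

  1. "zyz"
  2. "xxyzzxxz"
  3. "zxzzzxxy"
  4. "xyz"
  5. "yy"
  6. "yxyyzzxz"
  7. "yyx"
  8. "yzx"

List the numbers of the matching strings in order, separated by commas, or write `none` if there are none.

1 → match
2 → match
3 → match
4 → match
5 → no match
6 → no match
7 → match
8 → match

1, 2, 3, 4, 7, 8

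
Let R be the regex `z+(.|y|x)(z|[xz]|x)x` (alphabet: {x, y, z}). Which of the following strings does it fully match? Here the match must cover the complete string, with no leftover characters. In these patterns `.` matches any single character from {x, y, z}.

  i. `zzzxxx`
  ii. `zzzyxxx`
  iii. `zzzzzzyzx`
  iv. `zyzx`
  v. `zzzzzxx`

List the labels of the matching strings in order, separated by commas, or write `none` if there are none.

i. `zzzxxx` → match
ii. `zzzyxxx` → no match
iii. `zzzzzzyzx` → match
iv. `zyzx` → match
v. `zzzzzxx` → match

i, iii, iv, v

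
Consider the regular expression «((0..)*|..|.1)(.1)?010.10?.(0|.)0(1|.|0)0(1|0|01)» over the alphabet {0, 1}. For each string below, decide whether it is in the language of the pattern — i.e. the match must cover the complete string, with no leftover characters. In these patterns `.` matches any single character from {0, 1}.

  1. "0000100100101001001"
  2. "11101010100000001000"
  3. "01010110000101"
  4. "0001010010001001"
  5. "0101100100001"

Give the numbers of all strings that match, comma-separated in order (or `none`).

1 → match
2 → no match
3 → match
4 → match
5 → match

1, 3, 4, 5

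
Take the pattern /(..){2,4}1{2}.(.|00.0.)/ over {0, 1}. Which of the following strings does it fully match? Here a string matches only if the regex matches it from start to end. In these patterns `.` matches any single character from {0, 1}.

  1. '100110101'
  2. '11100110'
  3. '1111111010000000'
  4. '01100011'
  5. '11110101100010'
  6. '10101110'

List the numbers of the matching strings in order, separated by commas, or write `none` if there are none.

1 → no match
2 → no match
3 → no match
4 → no match
5 → no match
6 → match

6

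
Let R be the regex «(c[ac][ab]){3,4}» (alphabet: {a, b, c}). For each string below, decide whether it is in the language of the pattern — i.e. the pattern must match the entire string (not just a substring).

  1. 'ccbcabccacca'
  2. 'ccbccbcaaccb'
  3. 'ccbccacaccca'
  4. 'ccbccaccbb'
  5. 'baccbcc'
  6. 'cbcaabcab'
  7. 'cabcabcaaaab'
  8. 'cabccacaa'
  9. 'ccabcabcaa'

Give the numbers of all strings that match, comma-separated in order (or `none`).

1 → match
2 → match
3 → no match
4 → no match
5 → no match — must start with 'c'
6 → no match
7 → no match
8 → match
9 → no match

1, 2, 8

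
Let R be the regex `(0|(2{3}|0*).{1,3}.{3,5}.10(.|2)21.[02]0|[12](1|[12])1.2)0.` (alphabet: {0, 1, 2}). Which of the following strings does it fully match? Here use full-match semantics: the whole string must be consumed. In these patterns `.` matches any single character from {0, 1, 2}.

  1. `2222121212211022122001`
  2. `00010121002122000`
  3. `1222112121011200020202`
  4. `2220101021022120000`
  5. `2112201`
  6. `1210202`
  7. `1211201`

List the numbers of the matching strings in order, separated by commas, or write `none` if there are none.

1, 2, 4, 5, 6, 7

1 → match
2 → match
3 → no match
4 → match
5 → match
6 → match
7 → match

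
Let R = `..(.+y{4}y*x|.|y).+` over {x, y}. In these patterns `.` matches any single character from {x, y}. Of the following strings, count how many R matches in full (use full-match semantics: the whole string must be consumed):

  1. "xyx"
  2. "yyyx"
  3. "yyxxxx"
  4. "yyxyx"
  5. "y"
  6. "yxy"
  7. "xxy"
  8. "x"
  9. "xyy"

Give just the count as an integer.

1 → no match
2 → match
3 → match
4 → match
5 → no match
6 → no match
7 → no match
8 → no match
9 → no match
Total matched: 3

3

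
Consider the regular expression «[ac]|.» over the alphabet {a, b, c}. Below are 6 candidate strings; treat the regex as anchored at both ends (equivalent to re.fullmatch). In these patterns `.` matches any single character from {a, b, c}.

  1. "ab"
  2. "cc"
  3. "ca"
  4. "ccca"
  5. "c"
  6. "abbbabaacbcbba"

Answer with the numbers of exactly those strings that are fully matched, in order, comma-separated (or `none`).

1 → no match
2 → no match
3 → no match
4 → no match
5 → match
6 → no match

5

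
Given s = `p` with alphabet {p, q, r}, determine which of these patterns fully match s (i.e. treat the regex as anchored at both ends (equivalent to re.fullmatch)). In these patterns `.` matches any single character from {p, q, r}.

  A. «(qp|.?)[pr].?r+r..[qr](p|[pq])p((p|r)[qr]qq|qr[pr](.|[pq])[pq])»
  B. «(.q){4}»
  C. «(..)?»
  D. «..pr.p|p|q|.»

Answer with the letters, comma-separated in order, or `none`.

D

A → no match
B → no match — must end with `q`
C → no match
D → match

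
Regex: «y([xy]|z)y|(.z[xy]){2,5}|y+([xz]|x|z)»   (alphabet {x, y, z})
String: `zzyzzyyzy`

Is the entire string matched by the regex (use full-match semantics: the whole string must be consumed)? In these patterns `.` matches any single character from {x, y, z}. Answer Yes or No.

Yes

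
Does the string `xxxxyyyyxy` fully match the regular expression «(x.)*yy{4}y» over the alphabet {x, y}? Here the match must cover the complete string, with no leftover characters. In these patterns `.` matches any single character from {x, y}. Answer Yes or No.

No

Every match must end with `yy`, but `xxxxyyyyxy` does not.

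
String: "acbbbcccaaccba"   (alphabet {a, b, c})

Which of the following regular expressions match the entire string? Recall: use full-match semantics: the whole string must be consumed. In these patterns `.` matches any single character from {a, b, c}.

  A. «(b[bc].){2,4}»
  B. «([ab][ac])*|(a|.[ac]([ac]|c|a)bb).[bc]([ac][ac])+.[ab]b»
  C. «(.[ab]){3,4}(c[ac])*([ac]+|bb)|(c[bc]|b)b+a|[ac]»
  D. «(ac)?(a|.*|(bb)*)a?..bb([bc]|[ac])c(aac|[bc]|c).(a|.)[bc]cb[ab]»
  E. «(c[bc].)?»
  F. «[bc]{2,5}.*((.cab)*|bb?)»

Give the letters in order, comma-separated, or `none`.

A → no match — must start with "b"
B → no match
C → no match
D → match
E → no match
F → no match

D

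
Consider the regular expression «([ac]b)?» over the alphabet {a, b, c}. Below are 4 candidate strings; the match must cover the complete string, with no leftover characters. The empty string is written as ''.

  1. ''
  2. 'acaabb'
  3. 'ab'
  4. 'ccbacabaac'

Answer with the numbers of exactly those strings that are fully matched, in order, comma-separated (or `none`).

1 → match
2 → no match
3 → match
4 → no match

1, 3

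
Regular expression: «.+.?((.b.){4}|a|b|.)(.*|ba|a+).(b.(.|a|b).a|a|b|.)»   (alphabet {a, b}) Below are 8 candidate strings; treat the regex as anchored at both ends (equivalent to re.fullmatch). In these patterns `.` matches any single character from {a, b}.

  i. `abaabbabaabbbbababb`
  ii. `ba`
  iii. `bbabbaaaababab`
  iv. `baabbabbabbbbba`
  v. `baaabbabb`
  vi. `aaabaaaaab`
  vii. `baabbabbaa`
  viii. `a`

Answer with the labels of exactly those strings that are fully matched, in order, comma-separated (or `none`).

i → match
ii → no match
iii → match
iv → match
v → match
vi → match
vii → match
viii → no match

i, iii, iv, v, vi, vii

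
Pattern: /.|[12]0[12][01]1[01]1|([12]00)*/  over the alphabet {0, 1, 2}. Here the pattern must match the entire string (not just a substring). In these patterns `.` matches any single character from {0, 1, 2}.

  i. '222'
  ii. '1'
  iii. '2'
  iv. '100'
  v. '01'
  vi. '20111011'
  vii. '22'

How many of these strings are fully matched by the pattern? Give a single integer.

3

i. '222' → no match
ii. '1' → match
iii. '2' → match
iv. '100' → match
v. '01' → no match
vi. '20111011' → no match
vii. '22' → no match
Total matched: 3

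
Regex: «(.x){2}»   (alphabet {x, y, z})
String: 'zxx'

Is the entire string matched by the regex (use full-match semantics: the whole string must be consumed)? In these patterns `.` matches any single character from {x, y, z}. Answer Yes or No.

No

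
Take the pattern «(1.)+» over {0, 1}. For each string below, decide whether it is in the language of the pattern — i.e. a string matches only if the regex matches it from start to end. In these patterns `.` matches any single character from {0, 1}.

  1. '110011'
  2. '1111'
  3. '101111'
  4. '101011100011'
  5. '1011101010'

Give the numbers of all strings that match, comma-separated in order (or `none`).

1. '110011' → no match
2. '1111' → match
3. '101111' → match
4. '101011100011' → no match
5. '1011101010' → match

2, 3, 5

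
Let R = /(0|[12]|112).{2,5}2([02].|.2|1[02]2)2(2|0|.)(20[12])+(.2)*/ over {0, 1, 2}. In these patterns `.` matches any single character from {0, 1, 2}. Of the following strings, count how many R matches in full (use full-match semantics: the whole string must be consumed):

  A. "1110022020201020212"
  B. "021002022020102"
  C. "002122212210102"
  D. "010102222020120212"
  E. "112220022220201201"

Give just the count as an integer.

4

A → match
B → match
C → no match
D → match
E → match
Total matched: 4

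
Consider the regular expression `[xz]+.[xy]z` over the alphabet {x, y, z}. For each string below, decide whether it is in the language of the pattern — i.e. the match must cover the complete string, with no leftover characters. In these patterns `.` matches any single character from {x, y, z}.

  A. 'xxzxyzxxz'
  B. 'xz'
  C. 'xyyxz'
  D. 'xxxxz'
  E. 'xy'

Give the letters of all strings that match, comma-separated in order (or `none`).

D

A → no match
B → no match
C → no match
D → match
E → no match — must end with 'z'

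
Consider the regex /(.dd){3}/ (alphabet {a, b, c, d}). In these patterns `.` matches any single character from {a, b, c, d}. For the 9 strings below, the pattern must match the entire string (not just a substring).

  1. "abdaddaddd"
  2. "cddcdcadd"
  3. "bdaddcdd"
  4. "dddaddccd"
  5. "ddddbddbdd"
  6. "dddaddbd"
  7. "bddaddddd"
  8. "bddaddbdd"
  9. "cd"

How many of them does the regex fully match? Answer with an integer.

2

1 → no match
2 → no match
3 → no match
4 → no match — must end with "dd"
5 → no match
6 → no match — must end with "dd"
7 → match
8 → match
9 → no match — must end with "dd"
Total matched: 2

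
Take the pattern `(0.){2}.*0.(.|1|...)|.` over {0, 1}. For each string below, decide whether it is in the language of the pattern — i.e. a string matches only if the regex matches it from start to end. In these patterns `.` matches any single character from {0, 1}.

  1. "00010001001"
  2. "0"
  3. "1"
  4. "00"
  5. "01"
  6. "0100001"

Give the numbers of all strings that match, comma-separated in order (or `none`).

1. "00010001001" → match
2. "0" → match
3. "1" → match
4. "00" → no match
5. "01" → no match
6. "0100001" → match

1, 2, 3, 6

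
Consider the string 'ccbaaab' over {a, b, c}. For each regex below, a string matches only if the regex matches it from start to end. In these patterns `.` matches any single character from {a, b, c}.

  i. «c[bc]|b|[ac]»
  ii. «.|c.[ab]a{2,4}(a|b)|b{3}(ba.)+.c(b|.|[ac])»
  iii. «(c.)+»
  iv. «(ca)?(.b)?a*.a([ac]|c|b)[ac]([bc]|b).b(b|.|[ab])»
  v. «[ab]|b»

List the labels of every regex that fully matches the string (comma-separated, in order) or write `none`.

i → no match
ii → match
iii → no match
iv → no match
v → no match

ii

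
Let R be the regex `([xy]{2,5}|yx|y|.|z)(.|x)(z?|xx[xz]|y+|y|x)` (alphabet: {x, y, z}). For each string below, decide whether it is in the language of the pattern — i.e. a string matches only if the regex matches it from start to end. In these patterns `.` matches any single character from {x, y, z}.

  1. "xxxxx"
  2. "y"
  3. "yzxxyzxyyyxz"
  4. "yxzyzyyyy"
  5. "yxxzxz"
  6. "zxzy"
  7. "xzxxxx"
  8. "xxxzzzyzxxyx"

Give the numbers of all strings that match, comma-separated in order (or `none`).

1 → match
2 → no match
3 → no match
4 → no match
5 → no match
6 → no match
7 → no match
8 → no match

1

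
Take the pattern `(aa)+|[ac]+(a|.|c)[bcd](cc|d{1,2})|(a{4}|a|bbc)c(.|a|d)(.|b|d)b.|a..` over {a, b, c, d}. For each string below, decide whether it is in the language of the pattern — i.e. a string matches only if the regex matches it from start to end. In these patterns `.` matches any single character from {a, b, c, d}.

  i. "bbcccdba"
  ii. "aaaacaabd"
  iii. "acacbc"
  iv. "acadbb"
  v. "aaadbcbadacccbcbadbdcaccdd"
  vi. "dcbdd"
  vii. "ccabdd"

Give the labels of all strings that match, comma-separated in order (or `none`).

i, ii, iii, iv, vii

i. "bbcccdba" → match
ii. "aaaacaabd" → match
iii. "acacbc" → match
iv. "acadbb" → match
v → no match
vi. "dcbdd" → no match
vii. "ccabdd" → match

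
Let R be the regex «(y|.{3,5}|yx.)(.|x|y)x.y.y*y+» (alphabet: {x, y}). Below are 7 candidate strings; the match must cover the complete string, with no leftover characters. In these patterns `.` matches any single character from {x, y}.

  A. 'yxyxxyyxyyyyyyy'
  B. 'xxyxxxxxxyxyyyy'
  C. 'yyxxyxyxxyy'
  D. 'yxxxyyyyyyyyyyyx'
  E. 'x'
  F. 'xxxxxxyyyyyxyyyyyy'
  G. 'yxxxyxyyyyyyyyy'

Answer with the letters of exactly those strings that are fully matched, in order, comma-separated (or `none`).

A → match
B → no match
C → no match
D → no match — must end with 'y'
E → no match — must end with 'y'
F → no match
G → match

A, G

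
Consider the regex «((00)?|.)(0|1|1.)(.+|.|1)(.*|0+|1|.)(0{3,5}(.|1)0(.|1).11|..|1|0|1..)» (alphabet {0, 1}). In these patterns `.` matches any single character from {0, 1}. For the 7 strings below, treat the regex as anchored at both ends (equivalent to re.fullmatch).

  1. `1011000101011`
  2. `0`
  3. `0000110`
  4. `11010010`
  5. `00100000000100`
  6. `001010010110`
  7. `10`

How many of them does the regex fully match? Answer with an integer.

1 → match
2 → no match
3 → match
4 → match
5 → match
6 → match
7 → no match
Total matched: 5

5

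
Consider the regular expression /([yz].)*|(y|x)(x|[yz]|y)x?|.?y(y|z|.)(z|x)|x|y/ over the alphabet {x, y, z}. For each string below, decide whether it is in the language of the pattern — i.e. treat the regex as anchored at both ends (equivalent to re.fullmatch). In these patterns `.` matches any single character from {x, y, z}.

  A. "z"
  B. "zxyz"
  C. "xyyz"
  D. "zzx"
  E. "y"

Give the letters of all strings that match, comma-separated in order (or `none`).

B, C, E

A → no match
B → match
C → match
D → no match
E → match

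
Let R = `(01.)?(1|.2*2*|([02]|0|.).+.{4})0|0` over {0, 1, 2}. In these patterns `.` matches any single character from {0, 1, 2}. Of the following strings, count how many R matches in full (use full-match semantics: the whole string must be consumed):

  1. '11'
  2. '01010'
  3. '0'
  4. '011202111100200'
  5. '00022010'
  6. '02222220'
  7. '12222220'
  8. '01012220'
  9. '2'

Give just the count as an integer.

1 → no match — must end with '0'
2 → match
3 → match
4 → match
5 → match
6 → match
7 → match
8 → match
9 → no match — must end with '0'
Total matched: 7

7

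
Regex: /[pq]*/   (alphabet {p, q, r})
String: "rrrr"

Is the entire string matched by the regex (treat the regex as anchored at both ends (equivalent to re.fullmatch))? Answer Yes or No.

No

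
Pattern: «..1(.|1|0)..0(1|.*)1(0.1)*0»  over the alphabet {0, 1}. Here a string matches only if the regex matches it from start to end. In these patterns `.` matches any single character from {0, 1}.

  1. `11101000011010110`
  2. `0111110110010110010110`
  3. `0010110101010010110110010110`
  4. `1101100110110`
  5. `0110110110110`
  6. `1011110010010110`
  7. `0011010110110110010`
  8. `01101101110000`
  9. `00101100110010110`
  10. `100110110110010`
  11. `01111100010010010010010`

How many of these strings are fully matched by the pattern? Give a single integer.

8

1 → match
2 → match
3 → match
4 → no match
5 → match
6 → match
7 → match
8 → no match
9 → match
10 → no match
11 → match
Total matched: 8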